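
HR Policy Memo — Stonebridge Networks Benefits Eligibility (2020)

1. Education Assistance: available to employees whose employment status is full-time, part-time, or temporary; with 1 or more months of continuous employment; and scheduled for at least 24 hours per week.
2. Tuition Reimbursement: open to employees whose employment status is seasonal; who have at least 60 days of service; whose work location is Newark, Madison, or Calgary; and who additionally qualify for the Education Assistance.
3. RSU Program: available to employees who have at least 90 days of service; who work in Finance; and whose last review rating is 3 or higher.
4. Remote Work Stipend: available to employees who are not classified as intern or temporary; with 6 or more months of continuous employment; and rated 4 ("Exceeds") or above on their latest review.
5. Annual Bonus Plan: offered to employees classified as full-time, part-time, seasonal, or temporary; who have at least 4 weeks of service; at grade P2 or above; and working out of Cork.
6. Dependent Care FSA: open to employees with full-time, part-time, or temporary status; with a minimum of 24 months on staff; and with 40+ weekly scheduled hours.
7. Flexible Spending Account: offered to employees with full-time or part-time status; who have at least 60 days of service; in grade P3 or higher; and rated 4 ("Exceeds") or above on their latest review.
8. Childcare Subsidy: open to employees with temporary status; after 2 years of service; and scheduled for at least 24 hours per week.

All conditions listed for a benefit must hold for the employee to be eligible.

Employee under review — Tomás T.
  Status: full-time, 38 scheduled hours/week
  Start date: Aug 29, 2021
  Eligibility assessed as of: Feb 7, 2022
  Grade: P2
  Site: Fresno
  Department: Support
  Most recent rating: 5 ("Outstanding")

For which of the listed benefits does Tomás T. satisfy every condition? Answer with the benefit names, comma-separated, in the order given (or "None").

Education Assistance

Service from Aug 29, 2021 to Feb 7, 2022: 162 days.
Education Assistance — status full-time ✓; service 162 days ≥ 1 month (≈30 days) ✓; 38 hrs/wk ≥ 24 ✓ → eligible.
Tuition Reimbursement — status full-time ✗ (requires seasonal) → not eligible.
RSU Program — service 162 days ≥ 90 days ✓; dept Support ✗ → not eligible.
Remote Work Stipend — status full-time ✓ (not excluded); service 162 days < 6 months (≈180 days) ✗ → not eligible.
Annual Bonus Plan — status full-time ✓; service 162 days ≥ 4 weeks (≈28 days) ✓; grade P2 ≥ P2 ✓; site Fresno ✗ (not Cork) → not eligible.
Dependent Care FSA — status full-time ✓; service 162 days < 24 months (≈720 days) ✗ → not eligible.
Flexible Spending Account — status full-time ✓; service 162 days ≥ 60 days ✓; grade P2 < P3 ✗ → not eligible.
Childcare Subsidy — status full-time ✗ (requires temporary) → not eligible.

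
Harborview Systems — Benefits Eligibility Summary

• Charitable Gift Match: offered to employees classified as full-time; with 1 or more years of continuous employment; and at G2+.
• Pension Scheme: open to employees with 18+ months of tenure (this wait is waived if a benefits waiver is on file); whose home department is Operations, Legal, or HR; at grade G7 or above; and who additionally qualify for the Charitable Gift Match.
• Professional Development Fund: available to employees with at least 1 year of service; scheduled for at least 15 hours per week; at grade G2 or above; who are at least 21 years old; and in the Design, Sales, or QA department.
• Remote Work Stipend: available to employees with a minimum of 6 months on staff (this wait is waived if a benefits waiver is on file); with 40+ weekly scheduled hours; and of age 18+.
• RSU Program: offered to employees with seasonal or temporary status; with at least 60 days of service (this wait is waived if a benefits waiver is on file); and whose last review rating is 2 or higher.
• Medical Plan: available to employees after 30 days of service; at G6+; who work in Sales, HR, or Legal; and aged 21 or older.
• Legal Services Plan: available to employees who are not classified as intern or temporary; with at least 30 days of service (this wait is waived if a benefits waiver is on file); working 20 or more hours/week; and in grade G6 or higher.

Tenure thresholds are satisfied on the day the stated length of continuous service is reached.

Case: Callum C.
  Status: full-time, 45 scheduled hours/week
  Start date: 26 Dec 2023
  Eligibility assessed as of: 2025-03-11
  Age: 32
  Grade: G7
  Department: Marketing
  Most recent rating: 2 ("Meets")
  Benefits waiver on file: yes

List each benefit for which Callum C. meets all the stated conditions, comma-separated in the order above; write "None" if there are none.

Service from 26 Dec 2023 to 2025-03-11: 441 days.
Charitable Gift Match — status full-time ✓; service 441 days ≥ 1 year (≈365 days) ✓; grade G7 ≥ G2 ✓ → eligible.
Pension Scheme — benefits waiver on file ✓; dept Marketing ✗ → not eligible.
Professional Development Fund — service 441 days ≥ 1 year (≈365 days) ✓; 45 hrs/wk ≥ 15 ✓; grade G7 ≥ G2 ✓; age 32 ≥ 21 ✓; dept Marketing ✗ → not eligible.
Remote Work Stipend — benefits waiver on file ✓; 45 hrs/wk ≥ 40 ✓; age 32 ≥ 18 ✓ → eligible.
RSU Program — status full-time ✗ (requires seasonal or temporary) → not eligible.
Medical Plan — service 441 days ≥ 30 days ✓; grade G7 ≥ G6 ✓; dept Marketing ✗ → not eligible.
Legal Services Plan — status full-time ✓ (not excluded); benefits waiver on file ✓; 45 hrs/wk ≥ 20 ✓; grade G7 ≥ G6 ✓ → eligible.

Charitable Gift Match, Remote Work Stipend, Legal Services Plan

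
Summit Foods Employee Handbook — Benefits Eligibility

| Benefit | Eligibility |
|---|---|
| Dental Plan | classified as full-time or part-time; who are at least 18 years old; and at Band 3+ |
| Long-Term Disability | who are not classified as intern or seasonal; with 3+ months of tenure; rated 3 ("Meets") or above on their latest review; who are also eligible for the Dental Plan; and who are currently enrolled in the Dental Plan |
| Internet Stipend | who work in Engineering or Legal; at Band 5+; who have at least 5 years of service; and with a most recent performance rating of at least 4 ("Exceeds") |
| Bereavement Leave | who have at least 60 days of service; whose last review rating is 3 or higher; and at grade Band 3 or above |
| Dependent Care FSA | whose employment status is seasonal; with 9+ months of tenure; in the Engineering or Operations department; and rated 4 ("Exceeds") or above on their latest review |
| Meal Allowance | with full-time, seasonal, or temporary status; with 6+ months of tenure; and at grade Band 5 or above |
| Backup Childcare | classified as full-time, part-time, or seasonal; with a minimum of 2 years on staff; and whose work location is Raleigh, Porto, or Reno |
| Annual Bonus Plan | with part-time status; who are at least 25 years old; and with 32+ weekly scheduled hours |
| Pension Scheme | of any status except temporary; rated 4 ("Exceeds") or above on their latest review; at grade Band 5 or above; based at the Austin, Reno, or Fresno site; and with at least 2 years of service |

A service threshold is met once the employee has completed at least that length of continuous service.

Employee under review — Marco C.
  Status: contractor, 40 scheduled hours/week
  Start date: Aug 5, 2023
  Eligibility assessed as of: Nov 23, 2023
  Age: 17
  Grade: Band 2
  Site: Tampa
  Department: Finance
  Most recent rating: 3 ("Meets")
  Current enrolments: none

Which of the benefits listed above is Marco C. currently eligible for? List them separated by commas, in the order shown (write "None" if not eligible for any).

None

Service from Aug 5, 2023 to Nov 23, 2023: 110 days.
Dental Plan — status contractor ✗ (requires full-time or part-time) → not eligible.
Long-Term Disability — status contractor ✓ (not excluded); service 110 days ≥ 3 months (≈90 days) ✓; rating 3 ≥ 3 ✓; not eligible for Dental Plan ✗ → not eligible.
Internet Stipend — dept Finance ✗ → not eligible.
Bereavement Leave — service 110 days ≥ 60 days ✓; rating 3 ≥ 3 ✓; grade Band 2 < Band 3 ✗ → not eligible.
Dependent Care FSA — status contractor ✗ (requires seasonal) → not eligible.
Meal Allowance — status contractor ✗ (requires full-time, seasonal, or temporary) → not eligible.
Backup Childcare — status contractor ✗ (requires full-time, part-time, or seasonal) → not eligible.
Annual Bonus Plan — status contractor ✗ (requires part-time) → not eligible.
Pension Scheme — status contractor ✓ (not excluded); rating 3 < 4 ✗ → not eligible.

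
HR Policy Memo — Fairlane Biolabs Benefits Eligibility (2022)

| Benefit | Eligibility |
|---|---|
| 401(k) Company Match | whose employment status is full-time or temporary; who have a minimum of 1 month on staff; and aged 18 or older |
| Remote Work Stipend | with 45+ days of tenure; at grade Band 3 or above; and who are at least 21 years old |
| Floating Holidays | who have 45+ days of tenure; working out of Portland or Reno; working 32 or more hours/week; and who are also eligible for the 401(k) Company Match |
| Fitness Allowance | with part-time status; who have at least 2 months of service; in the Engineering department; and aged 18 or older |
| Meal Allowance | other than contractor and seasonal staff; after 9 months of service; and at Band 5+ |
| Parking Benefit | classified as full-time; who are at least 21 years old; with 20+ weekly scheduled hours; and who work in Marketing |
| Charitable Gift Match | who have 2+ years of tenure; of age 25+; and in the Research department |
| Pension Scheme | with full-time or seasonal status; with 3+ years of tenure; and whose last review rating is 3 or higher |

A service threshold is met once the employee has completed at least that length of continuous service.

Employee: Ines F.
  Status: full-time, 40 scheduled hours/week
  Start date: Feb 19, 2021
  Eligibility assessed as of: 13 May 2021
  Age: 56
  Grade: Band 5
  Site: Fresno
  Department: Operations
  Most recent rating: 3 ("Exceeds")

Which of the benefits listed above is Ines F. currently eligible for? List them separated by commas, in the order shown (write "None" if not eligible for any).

401(k) Company Match, Remote Work Stipend

Service from Feb 19, 2021 to 13 May 2021: 83 days.
401(k) Company Match — status full-time ✓; service 83 days ≥ 1 month (≈30 days) ✓; age 56 ≥ 18 ✓ → eligible.
Remote Work Stipend — service 83 days ≥ 45 days ✓; grade Band 5 ≥ Band 3 ✓; age 56 ≥ 21 ✓ → eligible.
Floating Holidays — service 83 days ≥ 45 days ✓; site Fresno ✗ (not Portland or Reno) → not eligible.
Fitness Allowance — status full-time ✗ (requires part-time) → not eligible.
Meal Allowance — status full-time ✓ (not excluded); service 83 days < 9 months (≈270 days) ✗ → not eligible.
Parking Benefit — status full-time ✓; age 56 ≥ 21 ✓; 40 hrs/wk ≥ 20 ✓; dept Operations ✗ → not eligible.
Charitable Gift Match — service 83 days < 2 years (≈730 days) ✗ → not eligible.
Pension Scheme — status full-time ✓; service 83 days < 3 years (≈1095 days) ✗ → not eligible.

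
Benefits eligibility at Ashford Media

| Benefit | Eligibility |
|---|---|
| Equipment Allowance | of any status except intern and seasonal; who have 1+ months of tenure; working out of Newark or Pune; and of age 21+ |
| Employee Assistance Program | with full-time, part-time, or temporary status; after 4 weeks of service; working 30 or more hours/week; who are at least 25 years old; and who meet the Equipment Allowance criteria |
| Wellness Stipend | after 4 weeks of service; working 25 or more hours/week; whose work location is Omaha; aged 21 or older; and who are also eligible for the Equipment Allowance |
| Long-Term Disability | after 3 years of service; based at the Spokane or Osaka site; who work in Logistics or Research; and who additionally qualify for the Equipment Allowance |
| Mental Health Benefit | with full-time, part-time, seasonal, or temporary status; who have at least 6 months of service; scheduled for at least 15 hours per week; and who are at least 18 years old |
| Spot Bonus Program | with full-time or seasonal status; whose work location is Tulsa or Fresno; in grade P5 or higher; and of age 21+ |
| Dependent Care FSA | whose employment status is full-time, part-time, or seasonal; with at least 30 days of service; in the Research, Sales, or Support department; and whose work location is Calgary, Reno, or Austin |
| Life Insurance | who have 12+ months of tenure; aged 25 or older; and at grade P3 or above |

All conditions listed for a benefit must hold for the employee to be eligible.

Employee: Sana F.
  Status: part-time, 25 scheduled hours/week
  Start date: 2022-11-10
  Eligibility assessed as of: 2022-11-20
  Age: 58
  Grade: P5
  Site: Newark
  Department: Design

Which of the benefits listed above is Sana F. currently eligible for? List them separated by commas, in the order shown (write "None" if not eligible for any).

None

Service from 2022-11-10 to 2022-11-20: 10 days.
Equipment Allowance — status part-time ✓ (not excluded); service 10 days < 1 month (≈30 days) ✗ → not eligible.
Employee Assistance Program — status part-time ✓; service 10 days < 4 weeks (≈28 days) ✗ → not eligible.
Wellness Stipend — service 10 days < 4 weeks (≈28 days) ✗ → not eligible.
Long-Term Disability — service 10 days < 3 years (≈1095 days) ✗ → not eligible.
Mental Health Benefit — status part-time ✓; service 10 days < 6 months (≈180 days) ✗ → not eligible.
Spot Bonus Program — status part-time ✗ (requires full-time or seasonal) → not eligible.
Dependent Care FSA — status part-time ✓; service 10 days < 30 days ✗ → not eligible.
Life Insurance — service 10 days < 12 months (≈360 days) ✗ → not eligible.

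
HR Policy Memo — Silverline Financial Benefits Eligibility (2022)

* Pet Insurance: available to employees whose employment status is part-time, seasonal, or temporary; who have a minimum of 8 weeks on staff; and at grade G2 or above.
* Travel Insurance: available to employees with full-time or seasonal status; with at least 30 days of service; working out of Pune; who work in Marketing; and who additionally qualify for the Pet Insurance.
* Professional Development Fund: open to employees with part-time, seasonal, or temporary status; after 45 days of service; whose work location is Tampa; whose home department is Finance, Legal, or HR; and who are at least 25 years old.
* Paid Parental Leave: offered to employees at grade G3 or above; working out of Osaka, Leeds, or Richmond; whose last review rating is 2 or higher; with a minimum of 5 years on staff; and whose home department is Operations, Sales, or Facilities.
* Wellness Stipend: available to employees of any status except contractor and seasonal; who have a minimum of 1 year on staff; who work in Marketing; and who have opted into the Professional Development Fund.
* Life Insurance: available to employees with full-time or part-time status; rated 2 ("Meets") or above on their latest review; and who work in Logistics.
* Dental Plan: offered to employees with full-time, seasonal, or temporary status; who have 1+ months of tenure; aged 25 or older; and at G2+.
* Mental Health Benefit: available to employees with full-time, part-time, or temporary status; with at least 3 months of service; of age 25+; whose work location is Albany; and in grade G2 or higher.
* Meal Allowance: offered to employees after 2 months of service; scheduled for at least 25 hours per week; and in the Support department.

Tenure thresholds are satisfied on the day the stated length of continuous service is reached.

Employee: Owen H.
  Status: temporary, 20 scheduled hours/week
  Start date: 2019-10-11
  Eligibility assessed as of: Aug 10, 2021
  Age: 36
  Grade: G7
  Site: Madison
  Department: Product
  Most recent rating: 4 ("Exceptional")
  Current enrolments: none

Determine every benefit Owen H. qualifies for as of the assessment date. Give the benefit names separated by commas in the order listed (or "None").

Pet Insurance, Dental Plan

Service from 2019-10-11 to Aug 10, 2021: 669 days.
Pet Insurance — status temporary ✓; service 669 days ≥ 8 weeks (≈56 days) ✓; grade G7 ≥ G2 ✓ → eligible.
Travel Insurance — status temporary ✗ (requires full-time or seasonal) → not eligible.
Professional Development Fund — status temporary ✓; service 669 days ≥ 45 days ✓; site Madison ✗ (not Tampa) → not eligible.
Paid Parental Leave — grade G7 ≥ G3 ✓; site Madison ✗ (not Osaka, Leeds, or Richmond) → not eligible.
Wellness Stipend — status temporary ✓ (not excluded); service 669 days ≥ 1 year (≈365 days) ✓; dept Product ✗ → not eligible.
Life Insurance — status temporary ✗ (requires full-time or part-time) → not eligible.
Dental Plan — status temporary ✓; service 669 days ≥ 1 month (≈30 days) ✓; age 36 ≥ 25 ✓; grade G7 ≥ G2 ✓ → eligible.
Mental Health Benefit — status temporary ✓; service 669 days ≥ 3 months (≈90 days) ✓; age 36 ≥ 25 ✓; site Madison ✗ (not Albany) → not eligible.
Meal Allowance — service 669 days ≥ 2 months (≈60 days) ✓; 20 hrs/wk < 25 ✗ → not eligible.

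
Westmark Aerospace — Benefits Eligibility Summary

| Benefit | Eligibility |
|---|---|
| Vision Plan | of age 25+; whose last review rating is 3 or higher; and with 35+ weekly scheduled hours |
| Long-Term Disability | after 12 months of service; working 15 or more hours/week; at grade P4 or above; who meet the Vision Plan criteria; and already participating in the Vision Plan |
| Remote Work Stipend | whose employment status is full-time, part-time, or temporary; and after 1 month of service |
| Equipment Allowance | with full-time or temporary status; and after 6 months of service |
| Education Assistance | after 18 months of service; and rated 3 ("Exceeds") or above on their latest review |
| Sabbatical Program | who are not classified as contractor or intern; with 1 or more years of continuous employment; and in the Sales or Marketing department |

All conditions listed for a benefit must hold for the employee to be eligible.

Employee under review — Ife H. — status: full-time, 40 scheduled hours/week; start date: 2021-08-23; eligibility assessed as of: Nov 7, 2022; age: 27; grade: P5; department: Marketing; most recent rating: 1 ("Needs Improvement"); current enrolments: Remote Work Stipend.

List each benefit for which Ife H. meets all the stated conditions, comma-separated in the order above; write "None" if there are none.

Remote Work Stipend, Equipment Allowance, Sabbatical Program

Service from 2021-08-23 to Nov 7, 2022: 441 days.
Vision Plan — age 27 ≥ 25 ✓; rating 1 < 3 ✗ → not eligible.
Long-Term Disability — service 441 days ≥ 12 months (≈360 days) ✓; 40 hrs/wk ≥ 15 ✓; grade P5 ≥ P4 ✓; not eligible for Vision Plan ✗ → not eligible.
Remote Work Stipend — status full-time ✓; service 441 days ≥ 1 month (≈30 days) ✓ → eligible.
Equipment Allowance — status full-time ✓; service 441 days ≥ 6 months (≈180 days) ✓ → eligible.
Education Assistance — service 441 days < 18 months (≈540 days) ✗ → not eligible.
Sabbatical Program — status full-time ✓ (not excluded); service 441 days ≥ 1 year (≈365 days) ✓; dept Marketing ✓ → eligible.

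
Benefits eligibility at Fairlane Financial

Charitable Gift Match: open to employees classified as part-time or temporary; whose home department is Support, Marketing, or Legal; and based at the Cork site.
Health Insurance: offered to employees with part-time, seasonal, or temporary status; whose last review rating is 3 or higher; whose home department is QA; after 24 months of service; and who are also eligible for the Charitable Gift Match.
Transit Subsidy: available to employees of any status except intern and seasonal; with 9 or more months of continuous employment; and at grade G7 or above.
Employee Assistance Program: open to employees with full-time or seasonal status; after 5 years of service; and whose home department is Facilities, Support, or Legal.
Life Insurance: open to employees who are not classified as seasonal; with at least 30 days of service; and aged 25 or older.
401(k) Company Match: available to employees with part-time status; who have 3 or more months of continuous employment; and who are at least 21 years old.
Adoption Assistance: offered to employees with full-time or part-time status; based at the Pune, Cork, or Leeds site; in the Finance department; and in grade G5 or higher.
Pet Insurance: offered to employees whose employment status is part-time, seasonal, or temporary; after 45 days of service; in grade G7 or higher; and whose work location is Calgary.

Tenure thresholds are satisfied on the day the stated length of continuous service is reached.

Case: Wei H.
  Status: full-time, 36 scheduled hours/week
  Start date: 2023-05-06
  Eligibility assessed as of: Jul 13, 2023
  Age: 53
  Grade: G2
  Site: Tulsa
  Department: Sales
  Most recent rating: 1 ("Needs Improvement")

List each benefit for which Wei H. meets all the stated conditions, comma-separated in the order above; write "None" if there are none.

Service from 2023-05-06 to Jul 13, 2023: 68 days.
Charitable Gift Match — status full-time ✗ (requires part-time or temporary) → not eligible.
Health Insurance — status full-time ✗ (requires part-time, seasonal, or temporary) → not eligible.
Transit Subsidy — status full-time ✓ (not excluded); service 68 days < 9 months (≈270 days) ✗ → not eligible.
Employee Assistance Program — status full-time ✓; service 68 days < 5 years (≈1825 days) ✗ → not eligible.
Life Insurance — status full-time ✓ (not excluded); service 68 days ≥ 30 days ✓; age 53 ≥ 25 ✓ → eligible.
401(k) Company Match — status full-time ✗ (requires part-time) → not eligible.
Adoption Assistance — status full-time ✓; site Tulsa ✗ (not Pune, Cork, or Leeds) → not eligible.
Pet Insurance — status full-time ✗ (requires part-time, seasonal, or temporary) → not eligible.

Life Insurance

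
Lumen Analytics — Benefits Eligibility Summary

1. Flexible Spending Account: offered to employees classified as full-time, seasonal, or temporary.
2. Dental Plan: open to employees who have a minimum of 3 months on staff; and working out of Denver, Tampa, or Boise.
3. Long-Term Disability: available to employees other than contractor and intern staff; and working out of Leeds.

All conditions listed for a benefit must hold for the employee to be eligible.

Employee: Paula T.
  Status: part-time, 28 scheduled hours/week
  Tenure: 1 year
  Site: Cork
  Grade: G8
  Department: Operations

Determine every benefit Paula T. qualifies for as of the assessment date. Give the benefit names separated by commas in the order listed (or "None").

None

Flexible Spending Account — status part-time ✗ (requires full-time, seasonal, or temporary) → not eligible.
Dental Plan — service 1 year ≥ 3 months (≈90 days) ✓; site Cork ✗ (not Denver, Tampa, or Boise) → not eligible.
Long-Term Disability — status part-time ✓ (not excluded); site Cork ✗ (not Leeds) → not eligible.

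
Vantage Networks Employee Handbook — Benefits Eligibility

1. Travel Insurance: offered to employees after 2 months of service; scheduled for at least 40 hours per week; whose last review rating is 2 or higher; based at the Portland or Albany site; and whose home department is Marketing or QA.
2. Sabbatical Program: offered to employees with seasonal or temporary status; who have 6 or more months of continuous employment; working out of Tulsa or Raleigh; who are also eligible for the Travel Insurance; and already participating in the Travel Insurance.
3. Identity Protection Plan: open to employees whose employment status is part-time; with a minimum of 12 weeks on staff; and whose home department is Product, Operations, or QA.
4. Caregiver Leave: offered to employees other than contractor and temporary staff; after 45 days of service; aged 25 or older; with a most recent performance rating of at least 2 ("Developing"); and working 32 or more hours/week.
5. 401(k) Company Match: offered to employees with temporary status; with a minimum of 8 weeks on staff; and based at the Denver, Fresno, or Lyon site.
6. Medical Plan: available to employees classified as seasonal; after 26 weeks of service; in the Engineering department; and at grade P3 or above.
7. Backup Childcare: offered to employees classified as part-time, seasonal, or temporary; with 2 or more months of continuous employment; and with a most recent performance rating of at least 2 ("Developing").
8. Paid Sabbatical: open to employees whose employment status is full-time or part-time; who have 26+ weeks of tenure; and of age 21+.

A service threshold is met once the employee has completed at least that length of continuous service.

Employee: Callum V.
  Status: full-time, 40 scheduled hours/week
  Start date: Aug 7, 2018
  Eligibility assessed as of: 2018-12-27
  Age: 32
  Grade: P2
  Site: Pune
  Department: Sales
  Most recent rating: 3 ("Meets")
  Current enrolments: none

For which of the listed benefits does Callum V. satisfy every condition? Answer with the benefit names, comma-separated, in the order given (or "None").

Caregiver Leave

Service from Aug 7, 2018 to 2018-12-27: 142 days.
Travel Insurance — service 142 days ≥ 2 months (≈60 days) ✓; 40 hrs/wk ≥ 40 ✓; rating 3 ≥ 2 ✓; site Pune ✗ (not Portland or Albany) → not eligible.
Sabbatical Program — status full-time ✗ (requires seasonal or temporary) → not eligible.
Identity Protection Plan — status full-time ✗ (requires part-time) → not eligible.
Caregiver Leave — status full-time ✓ (not excluded); service 142 days ≥ 45 days ✓; age 32 ≥ 25 ✓; rating 3 ≥ 2 ✓; 40 hrs/wk ≥ 32 ✓ → eligible.
401(k) Company Match — status full-time ✗ (requires temporary) → not eligible.
Medical Plan — status full-time ✗ (requires seasonal) → not eligible.
Backup Childcare — status full-time ✗ (requires part-time, seasonal, or temporary) → not eligible.
Paid Sabbatical — status full-time ✓; service 142 days < 26 weeks (≈182 days) ✗ → not eligible.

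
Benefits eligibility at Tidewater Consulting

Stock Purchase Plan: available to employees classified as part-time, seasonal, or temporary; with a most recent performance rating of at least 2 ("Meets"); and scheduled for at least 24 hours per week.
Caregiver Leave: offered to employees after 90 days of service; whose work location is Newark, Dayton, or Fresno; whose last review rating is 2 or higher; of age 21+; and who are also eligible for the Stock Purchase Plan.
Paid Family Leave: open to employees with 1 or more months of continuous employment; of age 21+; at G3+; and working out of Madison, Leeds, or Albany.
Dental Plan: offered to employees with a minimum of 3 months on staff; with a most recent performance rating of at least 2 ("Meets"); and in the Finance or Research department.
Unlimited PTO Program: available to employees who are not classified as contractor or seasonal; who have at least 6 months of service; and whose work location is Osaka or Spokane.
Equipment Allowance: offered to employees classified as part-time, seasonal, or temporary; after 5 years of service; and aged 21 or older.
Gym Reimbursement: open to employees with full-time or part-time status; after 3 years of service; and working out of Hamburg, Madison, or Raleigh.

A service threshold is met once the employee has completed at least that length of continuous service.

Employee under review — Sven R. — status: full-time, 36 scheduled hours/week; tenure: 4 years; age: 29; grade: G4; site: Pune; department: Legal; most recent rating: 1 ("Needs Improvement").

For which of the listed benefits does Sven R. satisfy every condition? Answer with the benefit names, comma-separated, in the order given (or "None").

None

Stock Purchase Plan — status full-time ✗ (requires part-time, seasonal, or temporary) → not eligible.
Caregiver Leave — service 4 years ≥ 90 days ✓; site Pune ✗ (not Newark, Dayton, or Fresno) → not eligible.
Paid Family Leave — service 4 years ≥ 1 month (≈30 days) ✓; age 29 ≥ 21 ✓; grade G4 ≥ G3 ✓; site Pune ✗ (not Madison, Leeds, or Albany) → not eligible.
Dental Plan — service 4 years ≥ 3 months (≈90 days) ✓; rating 1 < 2 ✗ → not eligible.
Unlimited PTO Program — status full-time ✓ (not excluded); service 4 years ≥ 6 months (≈180 days) ✓; site Pune ✗ (not Osaka or Spokane) → not eligible.
Equipment Allowance — status full-time ✗ (requires part-time, seasonal, or temporary) → not eligible.
Gym Reimbursement — status full-time ✓; service 4 years ≥ 3 years ✓; site Pune ✗ (not Hamburg, Madison, or Raleigh) → not eligible.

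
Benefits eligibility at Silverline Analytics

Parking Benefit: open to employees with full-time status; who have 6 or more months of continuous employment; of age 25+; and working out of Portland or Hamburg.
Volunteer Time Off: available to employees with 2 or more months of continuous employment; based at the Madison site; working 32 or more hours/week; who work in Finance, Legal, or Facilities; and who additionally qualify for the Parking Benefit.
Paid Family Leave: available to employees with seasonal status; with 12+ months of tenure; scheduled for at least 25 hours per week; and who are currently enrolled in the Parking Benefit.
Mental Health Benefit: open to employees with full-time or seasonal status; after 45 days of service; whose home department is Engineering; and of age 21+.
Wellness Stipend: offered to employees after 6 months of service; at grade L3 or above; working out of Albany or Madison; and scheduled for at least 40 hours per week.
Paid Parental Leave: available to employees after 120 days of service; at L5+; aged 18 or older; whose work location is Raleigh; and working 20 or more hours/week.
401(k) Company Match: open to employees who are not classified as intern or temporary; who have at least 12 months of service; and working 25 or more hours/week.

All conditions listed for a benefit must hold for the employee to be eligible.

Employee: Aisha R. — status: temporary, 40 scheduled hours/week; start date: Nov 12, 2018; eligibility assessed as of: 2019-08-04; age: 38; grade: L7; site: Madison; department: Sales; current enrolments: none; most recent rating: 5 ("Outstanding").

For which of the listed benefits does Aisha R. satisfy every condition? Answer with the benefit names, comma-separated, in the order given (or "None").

Service from Nov 12, 2018 to 2019-08-04: 265 days.
Parking Benefit — status temporary ✗ (requires full-time) → not eligible.
Volunteer Time Off — service 265 days ≥ 2 months (≈60 days) ✓; site Madison ✓; 40 hrs/wk ≥ 32 ✓; dept Sales ✗ → not eligible.
Paid Family Leave — status temporary ✗ (requires seasonal) → not eligible.
Mental Health Benefit — status temporary ✗ (requires full-time or seasonal) → not eligible.
Wellness Stipend — service 265 days ≥ 6 months (≈180 days) ✓; grade L7 ≥ L3 ✓; site Madison ✓; 40 hrs/wk ≥ 40 ✓ → eligible.
Paid Parental Leave — service 265 days ≥ 120 days ✓; grade L7 ≥ L5 ✓; age 38 ≥ 18 ✓; site Madison ✗ (not Raleigh) → not eligible.
401(k) Company Match — status temporary ✗ (excluded) → not eligible.

Wellness Stipend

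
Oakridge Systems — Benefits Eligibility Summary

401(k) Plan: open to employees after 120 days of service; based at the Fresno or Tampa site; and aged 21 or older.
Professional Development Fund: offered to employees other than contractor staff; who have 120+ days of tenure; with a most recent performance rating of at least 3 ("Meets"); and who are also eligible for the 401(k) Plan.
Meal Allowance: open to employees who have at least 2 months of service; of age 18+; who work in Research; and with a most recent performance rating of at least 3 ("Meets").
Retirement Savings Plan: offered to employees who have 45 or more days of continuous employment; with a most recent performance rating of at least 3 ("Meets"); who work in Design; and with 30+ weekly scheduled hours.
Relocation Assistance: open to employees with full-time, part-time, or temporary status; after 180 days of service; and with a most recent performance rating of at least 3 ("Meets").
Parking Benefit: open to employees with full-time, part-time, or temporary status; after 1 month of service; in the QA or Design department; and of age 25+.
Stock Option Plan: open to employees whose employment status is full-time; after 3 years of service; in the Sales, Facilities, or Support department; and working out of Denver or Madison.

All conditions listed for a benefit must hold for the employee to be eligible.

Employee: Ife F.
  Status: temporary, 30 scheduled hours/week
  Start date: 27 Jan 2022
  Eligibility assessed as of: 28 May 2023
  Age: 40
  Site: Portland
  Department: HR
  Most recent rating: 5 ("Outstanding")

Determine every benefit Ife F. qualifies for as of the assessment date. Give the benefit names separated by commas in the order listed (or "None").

Relocation Assistance

Service from 27 Jan 2022 to 28 May 2023: 486 days.
401(k) Plan — service 486 days ≥ 120 days ✓; site Portland ✗ (not Fresno or Tampa) → not eligible.
Professional Development Fund — status temporary ✓ (not excluded); service 486 days ≥ 120 days ✓; rating 5 ≥ 3 ✓; not eligible for 401(k) Plan ✗ → not eligible.
Meal Allowance — service 486 days ≥ 2 months (≈60 days) ✓; age 40 ≥ 18 ✓; dept HR ✗ → not eligible.
Retirement Savings Plan — service 486 days ≥ 45 days ✓; rating 5 ≥ 3 ✓; dept HR ✗ → not eligible.
Relocation Assistance — status temporary ✓; service 486 days ≥ 180 days ✓; rating 5 ≥ 3 ✓ → eligible.
Parking Benefit — status temporary ✓; service 486 days ≥ 1 month (≈30 days) ✓; dept HR ✗ → not eligible.
Stock Option Plan — status temporary ✗ (requires full-time) → not eligible.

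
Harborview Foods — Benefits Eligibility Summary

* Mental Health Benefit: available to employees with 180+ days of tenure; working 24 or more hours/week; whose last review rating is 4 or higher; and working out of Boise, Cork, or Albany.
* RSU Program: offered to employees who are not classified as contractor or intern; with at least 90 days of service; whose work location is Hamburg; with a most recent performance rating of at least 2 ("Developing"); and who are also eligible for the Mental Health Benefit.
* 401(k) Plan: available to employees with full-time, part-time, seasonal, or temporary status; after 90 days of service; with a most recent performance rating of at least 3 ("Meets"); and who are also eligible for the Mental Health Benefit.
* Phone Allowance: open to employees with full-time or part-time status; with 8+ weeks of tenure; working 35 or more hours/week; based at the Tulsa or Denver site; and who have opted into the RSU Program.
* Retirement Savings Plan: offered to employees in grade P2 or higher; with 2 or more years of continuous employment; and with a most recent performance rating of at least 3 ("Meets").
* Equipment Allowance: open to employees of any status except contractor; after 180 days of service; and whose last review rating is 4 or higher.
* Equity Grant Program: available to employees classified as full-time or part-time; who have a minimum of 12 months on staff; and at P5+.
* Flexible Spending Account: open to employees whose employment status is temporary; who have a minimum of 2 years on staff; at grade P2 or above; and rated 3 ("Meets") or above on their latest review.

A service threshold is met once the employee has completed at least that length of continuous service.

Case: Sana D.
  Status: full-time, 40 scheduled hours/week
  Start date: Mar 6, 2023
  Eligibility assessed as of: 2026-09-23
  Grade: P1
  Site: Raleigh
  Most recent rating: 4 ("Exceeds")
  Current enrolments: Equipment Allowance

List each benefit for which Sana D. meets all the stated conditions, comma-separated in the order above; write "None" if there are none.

Equipment Allowance

Service from Mar 6, 2023 to 2026-09-23: 1297 days.
Mental Health Benefit — service 1297 days ≥ 180 days ✓; 40 hrs/wk ≥ 24 ✓; rating 4 ≥ 4 ✓; site Raleigh ✗ (not Boise, Cork, or Albany) → not eligible.
RSU Program — status full-time ✓ (not excluded); service 1297 days ≥ 90 days ✓; site Raleigh ✗ (not Hamburg) → not eligible.
401(k) Plan — status full-time ✓; service 1297 days ≥ 90 days ✓; rating 4 ≥ 3 ✓; not eligible for Mental Health Benefit ✗ → not eligible.
Phone Allowance — status full-time ✓; service 1297 days ≥ 8 weeks (≈56 days) ✓; 40 hrs/wk ≥ 35 ✓; site Raleigh ✗ (not Tulsa or Denver) → not eligible.
Retirement Savings Plan — grade P1 < P2 ✗ → not eligible.
Equipment Allowance — status full-time ✓ (not excluded); service 1297 days ≥ 180 days ✓; rating 4 ≥ 4 ✓ → eligible.
Equity Grant Program — status full-time ✓; service 1297 days ≥ 12 months (≈360 days) ✓; grade P1 < P5 ✗ → not eligible.
Flexible Spending Account — status full-time ✗ (requires temporary) → not eligible.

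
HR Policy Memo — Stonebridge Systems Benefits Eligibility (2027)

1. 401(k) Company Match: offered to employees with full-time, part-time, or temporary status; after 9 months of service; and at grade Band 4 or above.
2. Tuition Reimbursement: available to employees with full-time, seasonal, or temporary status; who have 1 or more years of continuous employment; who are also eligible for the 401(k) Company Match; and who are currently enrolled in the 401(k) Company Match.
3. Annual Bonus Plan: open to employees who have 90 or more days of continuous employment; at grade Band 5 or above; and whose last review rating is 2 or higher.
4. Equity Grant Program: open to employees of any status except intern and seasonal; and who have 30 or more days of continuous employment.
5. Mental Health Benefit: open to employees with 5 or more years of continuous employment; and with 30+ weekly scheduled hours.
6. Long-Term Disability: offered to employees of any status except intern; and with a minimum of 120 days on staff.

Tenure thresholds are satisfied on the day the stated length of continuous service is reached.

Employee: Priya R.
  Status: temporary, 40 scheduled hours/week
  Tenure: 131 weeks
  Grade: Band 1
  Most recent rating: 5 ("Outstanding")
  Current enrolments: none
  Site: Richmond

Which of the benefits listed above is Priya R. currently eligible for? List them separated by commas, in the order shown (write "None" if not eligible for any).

Equity Grant Program, Long-Term Disability

401(k) Company Match — status temporary ✓; service 131 weeks ≥ 9 months (≈270 days) ✓; grade Band 1 < Band 4 ✗ → not eligible.
Tuition Reimbursement — status temporary ✓; service 131 weeks ≥ 1 year (≈365 days) ✓; not eligible for 401(k) Company Match ✗ → not eligible.
Annual Bonus Plan — service 131 weeks ≥ 90 days ✓; grade Band 1 < Band 5 ✗ → not eligible.
Equity Grant Program — status temporary ✓ (not excluded); service 131 weeks ≥ 30 days ✓ → eligible.
Mental Health Benefit — service 131 weeks < 5 years (≈1825 days) ✗ → not eligible.
Long-Term Disability — status temporary ✓ (not excluded); service 131 weeks ≥ 120 days ✓ → eligible.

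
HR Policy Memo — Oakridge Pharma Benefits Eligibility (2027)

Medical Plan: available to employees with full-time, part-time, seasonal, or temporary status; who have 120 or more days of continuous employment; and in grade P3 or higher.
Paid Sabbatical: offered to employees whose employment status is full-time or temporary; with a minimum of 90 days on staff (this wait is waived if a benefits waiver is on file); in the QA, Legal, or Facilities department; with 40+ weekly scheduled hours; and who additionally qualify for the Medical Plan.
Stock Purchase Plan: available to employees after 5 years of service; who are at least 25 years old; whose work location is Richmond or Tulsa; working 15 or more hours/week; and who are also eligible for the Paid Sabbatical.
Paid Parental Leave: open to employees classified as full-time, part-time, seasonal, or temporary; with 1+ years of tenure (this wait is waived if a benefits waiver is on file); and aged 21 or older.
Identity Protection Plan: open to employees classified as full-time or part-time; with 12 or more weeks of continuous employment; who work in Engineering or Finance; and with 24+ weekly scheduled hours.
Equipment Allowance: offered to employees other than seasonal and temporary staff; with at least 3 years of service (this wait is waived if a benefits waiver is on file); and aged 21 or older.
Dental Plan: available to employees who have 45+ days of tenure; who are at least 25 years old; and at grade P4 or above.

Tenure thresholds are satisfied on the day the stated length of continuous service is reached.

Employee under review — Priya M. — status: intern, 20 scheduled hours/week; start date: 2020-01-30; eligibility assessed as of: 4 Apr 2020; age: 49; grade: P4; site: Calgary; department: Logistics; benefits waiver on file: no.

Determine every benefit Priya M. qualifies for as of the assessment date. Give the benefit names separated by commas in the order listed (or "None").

Service from 2020-01-30 to 4 Apr 2020: 65 days.
Medical Plan — status intern ✗ (requires full-time, part-time, seasonal, or temporary) → not eligible.
Paid Sabbatical — status intern ✗ (requires full-time or temporary) → not eligible.
Stock Purchase Plan — service 65 days < 5 years (≈1825 days) ✗ → not eligible.
Paid Parental Leave — status intern ✗ (requires full-time, part-time, seasonal, or temporary) → not eligible.
Identity Protection Plan — status intern ✗ (requires full-time or part-time) → not eligible.
Equipment Allowance — status intern ✓ (not excluded); no waiver, service 65 days < 3 years (≈1095 days) ✗ → not eligible.
Dental Plan — service 65 days ≥ 45 days ✓; age 49 ≥ 25 ✓; grade P4 ≥ P4 ✓ → eligible.

Dental Plan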